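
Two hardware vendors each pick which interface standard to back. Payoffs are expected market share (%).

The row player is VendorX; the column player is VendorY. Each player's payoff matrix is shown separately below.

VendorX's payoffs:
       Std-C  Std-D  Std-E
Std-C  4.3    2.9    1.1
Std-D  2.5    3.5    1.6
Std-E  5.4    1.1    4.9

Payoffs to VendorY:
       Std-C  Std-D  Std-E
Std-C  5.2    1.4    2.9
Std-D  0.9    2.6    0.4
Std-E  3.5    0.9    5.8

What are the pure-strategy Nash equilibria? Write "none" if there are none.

Check each profile: it is a Nash equilibrium iff no player can strictly gain by switching unilaterally.
(Std-C, Std-C): VendorX can switch to Std-E (4.3 → 5.4). Not NE.
(Std-C, Std-D): VendorX can switch to Std-D (2.9 → 3.5). Not NE.
(Std-C, Std-E): VendorX can switch to Std-D (1.1 → 1.6). Not NE.
(Std-D, Std-C): VendorX can switch to Std-C (2.5 → 4.3). Not NE.
(Std-D, Std-D): VendorX gets 3.5, best alternative 2.9; VendorY gets 2.6, best alternative 0.9. No profitable deviation — NE.
(Std-D, Std-E): VendorX can switch to Std-E (1.6 → 4.9). Not NE.
(Std-E, Std-C): VendorY can switch to Std-E (3.5 → 5.8). Not NE.
(Std-E, Std-D): VendorX can switch to Std-C (1.1 → 2.9). Not NE.
(Std-E, Std-E): VendorX gets 4.9, best alternative 1.6; VendorY gets 5.8, best alternative 3.5. No profitable deviation — NE.

The pure Nash equilibria are (Std-D, Std-D) and (Std-E, Std-E).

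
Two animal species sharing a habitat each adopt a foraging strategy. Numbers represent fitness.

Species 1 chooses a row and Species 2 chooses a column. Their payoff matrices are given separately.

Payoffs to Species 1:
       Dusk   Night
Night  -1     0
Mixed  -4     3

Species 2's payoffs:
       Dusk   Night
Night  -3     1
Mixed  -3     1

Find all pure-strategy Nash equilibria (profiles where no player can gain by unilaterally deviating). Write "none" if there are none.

(Mixed, Night)

Mark each player's best response to every combination of opponents' strategies; a profile where every player is best-responding is a pure Nash equilibrium.
Species 1 against Dusk: payoffs -1, -4 → best response Night.
Species 1 against Night: payoffs 0, 3 → best response Mixed.
Species 2 against Night: payoffs -3, 1 → best response Night.
Species 2 against Mixed: payoffs -3, 1 → best response Night.
Mutual best responses: (Mixed, Night).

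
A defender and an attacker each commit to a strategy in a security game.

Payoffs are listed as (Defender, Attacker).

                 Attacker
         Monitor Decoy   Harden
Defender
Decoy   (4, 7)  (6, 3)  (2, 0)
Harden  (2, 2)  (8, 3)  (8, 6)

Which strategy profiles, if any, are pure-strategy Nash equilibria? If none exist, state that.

Pure-strategy Nash equilibria: (Decoy, Monitor); (Harden, Harden)

For each player, find the best response to each opponent profile; mutual best responses are the pure NE.
Defender against Monitor: payoffs 4, 2 → best response Decoy.
Defender against Decoy: payoffs 6, 8 → best response Harden.
Defender against Harden: payoffs 2, 8 → best response Harden.
Attacker against Decoy: payoffs 7, 3, 0 → best response Monitor.
Attacker against Harden: payoffs 2, 3, 6 → best response Harden.
Mutual best responses: (Decoy, Monitor); (Harden, Harden).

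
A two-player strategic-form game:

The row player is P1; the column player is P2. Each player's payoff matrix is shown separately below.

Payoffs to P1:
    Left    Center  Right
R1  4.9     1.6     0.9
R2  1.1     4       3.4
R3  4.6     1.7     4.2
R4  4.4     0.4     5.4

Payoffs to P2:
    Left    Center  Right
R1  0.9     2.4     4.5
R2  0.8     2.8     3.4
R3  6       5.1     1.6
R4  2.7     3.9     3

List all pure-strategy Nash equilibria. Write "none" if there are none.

(R1, Left): P2 can switch to Center (0.9 → 2.4). Not NE.
(R1, Center): P1 can switch to R2 (1.6 → 4). Not NE.
(R1, Right): P1 can switch to R2 (0.9 → 3.4). Not NE.
(R2, Left): P1 can switch to R1 (1.1 → 4.9). Not NE.
(R2, Center): P2 can switch to Right (2.8 → 3.4). Not NE.
(R2, Right): P1 can switch to R3 (3.4 → 4.2). Not NE.
(The remaining 6 profiles each have a profitable deviation by the same check.)

none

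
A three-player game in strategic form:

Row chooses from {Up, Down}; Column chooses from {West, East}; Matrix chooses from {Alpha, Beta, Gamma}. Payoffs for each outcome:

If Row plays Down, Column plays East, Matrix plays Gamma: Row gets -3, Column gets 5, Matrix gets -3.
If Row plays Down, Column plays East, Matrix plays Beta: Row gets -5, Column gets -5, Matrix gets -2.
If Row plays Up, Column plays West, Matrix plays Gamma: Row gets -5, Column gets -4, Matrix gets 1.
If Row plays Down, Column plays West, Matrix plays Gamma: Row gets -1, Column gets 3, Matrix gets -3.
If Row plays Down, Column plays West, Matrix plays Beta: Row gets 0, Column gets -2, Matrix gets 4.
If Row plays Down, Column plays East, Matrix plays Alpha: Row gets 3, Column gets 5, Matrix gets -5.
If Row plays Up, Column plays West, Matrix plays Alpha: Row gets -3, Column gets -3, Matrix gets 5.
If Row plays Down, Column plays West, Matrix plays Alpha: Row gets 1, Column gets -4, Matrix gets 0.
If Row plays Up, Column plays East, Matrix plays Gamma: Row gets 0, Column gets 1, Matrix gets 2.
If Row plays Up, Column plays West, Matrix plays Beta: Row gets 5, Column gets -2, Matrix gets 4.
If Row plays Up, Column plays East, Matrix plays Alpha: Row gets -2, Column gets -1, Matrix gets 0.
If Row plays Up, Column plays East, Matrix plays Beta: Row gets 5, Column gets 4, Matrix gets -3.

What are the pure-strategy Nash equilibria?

Row against (West, Alpha): payoffs -3, 1 → best response Down.
Row against (West, Beta): payoffs 5, 0 → best response Up.
Row against (West, Gamma): payoffs -5, -1 → best response Down.
Row against (East, Alpha): payoffs -2, 3 → best response Down.
Row against (East, Beta): payoffs 5, -5 → best response Up.
Row against (East, Gamma): payoffs 0, -3 → best response Up.
Column against (Up, Alpha): payoffs -3, -1 → best response East.
Column against (Up, Beta): payoffs -2, 4 → best response East.
Column against (Up, Gamma): payoffs -4, 1 → best response East.
Column against (Down, Alpha): payoffs -4, 5 → best response East.
Column against (Down, Beta): payoffs -2, -5 → best response West.
Column against (Down, Gamma): payoffs 3, 5 → best response East.
Matrix against (Up, West): payoffs 5, 4, 1 → best response Alpha.
Matrix against (Up, East): payoffs 0, -3, 2 → best response Gamma.
Matrix against (Down, West): payoffs 0, 4, -3 → best response Beta.
Matrix against (Down, East): payoffs -5, -2, -3 → best response Beta.
Mutual best responses: (Up, East, Gamma).

The unique pure-strategy Nash equilibrium is (Up, East, Gamma).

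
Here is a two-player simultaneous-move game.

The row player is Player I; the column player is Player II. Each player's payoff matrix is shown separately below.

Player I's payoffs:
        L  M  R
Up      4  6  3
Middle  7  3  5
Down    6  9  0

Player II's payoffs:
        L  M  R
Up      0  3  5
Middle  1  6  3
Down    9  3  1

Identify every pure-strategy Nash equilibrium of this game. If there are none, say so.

There is no pure-strategy Nash equilibrium.

(Up, L): Player I can switch to Middle (4 → 7). Not NE.
(Up, M): Player I can switch to Down (6 → 9). Not NE.
(Up, R): Player I can switch to Middle (3 → 5). Not NE.
(Middle, L): Player II can switch to M (1 → 6). Not NE.
(Middle, M): Player I can switch to Up (3 → 6). Not NE.
(Middle, R): Player II can switch to M (3 → 6). Not NE.
(Down, L): Player I can switch to Middle (6 → 7). Not NE.
(Down, M): Player II can switch to L (3 → 9). Not NE.
(The remaining 1 profile has a profitable deviation by the same check.)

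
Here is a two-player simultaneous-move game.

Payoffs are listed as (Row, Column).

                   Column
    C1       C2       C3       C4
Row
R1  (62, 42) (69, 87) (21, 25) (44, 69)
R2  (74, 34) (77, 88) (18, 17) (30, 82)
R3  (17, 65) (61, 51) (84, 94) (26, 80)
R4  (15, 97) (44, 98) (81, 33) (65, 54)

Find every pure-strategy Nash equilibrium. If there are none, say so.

The pure Nash equilibria are (R2, C2), (R3, C3).

For each player, find the best response to each opponent profile; mutual best responses are the pure NE.
Row against C1: payoffs 62, 74, 17, 15 → best response R2.
Row against C2: payoffs 69, 77, 61, 44 → best response R2.
Row against C3: payoffs 21, 18, 84, 81 → best response R3.
Row against C4: payoffs 44, 30, 26, 65 → best response R4.
Column against R1: payoffs 42, 87, 25, 69 → best response C2.
Column against R2: payoffs 34, 88, 17, 82 → best response C2.
Column against R3: payoffs 65, 51, 94, 80 → best response C3.
Column against R4: payoffs 97, 98, 33, 54 → best response C2.
Mutual best responses: (R2, C2); (R3, C3).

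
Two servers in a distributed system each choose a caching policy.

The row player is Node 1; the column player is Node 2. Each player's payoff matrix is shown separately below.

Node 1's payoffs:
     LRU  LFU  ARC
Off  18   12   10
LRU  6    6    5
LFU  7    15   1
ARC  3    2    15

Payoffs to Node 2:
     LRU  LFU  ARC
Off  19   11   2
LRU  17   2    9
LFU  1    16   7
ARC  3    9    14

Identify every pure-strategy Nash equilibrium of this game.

(Off, LRU): Node 1 gets 18, best alternative 7; Node 2 gets 19, best alternative 11. No profitable deviation — NE.
(Off, LFU): Node 1 can switch to LFU (12 → 15). Not NE.
(Off, ARC): Node 1 can switch to ARC (10 → 15). Not NE.
(LRU, LRU): Node 1 can switch to Off (6 → 18). Not NE.
(LRU, LFU): Node 1 can switch to Off (6 → 12). Not NE.
(LRU, ARC): Node 1 can switch to Off (5 → 10). Not NE.
(LFU, LRU): Node 1 can switch to Off (7 → 18). Not NE.
(LFU, LFU): Node 1 gets 15, best alternative 12; Node 2 gets 16, best alternative 7. No profitable deviation — NE.
(LFU, ARC): Node 1 can switch to Off (1 → 10). Not NE.
(ARC, LRU): Node 1 can switch to Off (3 → 18). Not NE.
(ARC, LFU): Node 1 can switch to Off (2 → 12). Not NE.
(ARC, ARC): Node 1 gets 15, best alternative 10; Node 2 gets 14, best alternative 9. No profitable deviation — NE.

(Off, LRU); (LFU, LFU); (ARC, ARC)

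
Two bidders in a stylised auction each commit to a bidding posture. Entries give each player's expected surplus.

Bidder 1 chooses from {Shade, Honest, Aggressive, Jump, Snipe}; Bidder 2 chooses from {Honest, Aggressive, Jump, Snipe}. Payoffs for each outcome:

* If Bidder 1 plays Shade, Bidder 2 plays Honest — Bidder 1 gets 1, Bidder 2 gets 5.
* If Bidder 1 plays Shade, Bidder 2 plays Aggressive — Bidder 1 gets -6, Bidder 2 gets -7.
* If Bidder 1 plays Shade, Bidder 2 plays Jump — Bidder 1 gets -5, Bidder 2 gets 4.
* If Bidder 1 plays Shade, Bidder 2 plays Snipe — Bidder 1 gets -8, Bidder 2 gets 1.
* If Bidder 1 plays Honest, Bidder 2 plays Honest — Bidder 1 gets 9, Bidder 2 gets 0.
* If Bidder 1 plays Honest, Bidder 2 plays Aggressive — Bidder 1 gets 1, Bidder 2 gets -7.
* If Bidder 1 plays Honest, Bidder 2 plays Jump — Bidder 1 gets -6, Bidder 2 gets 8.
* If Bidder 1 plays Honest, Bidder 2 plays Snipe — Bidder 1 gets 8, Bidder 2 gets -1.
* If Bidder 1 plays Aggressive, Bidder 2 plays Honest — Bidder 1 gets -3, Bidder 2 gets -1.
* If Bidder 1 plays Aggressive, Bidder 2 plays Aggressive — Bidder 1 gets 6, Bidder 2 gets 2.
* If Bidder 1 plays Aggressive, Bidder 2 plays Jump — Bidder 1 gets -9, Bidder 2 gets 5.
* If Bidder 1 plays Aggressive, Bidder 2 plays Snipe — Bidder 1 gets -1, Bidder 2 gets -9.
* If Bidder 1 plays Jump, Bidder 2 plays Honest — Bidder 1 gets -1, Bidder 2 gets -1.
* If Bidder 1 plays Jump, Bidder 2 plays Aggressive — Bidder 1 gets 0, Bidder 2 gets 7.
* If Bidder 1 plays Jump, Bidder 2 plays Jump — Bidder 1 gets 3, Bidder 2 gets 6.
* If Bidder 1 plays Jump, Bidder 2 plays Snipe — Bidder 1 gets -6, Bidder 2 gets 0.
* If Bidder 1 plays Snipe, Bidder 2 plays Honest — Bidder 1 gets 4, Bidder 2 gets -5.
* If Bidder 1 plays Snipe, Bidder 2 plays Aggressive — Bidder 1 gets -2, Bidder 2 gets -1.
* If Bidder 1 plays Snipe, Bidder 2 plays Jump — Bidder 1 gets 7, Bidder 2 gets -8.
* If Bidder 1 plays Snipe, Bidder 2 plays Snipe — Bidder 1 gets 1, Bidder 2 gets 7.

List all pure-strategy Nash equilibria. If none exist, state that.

There is no pure-strategy Nash equilibrium.

For each strategy profile, look for a profitable unilateral deviation.
(Shade, Honest): Bidder 1 can switch to Honest (1 → 9). Not NE.
(Shade, Aggressive): Bidder 1 can switch to Honest (-6 → 1). Not NE.
(Shade, Jump): Bidder 1 can switch to Jump (-5 → 3). Not NE.
(Shade, Snipe): Bidder 1 can switch to Honest (-8 → 8). Not NE.
(Honest, Honest): Bidder 2 can switch to Jump (0 → 8). Not NE.
(Honest, Aggressive): Bidder 1 can switch to Aggressive (1 → 6). Not NE.
(Honest, Jump): Bidder 1 can switch to Shade (-6 → -5). Not NE.
(Honest, Snipe): Bidder 2 can switch to Honest (-1 → 0). Not NE.
(Aggressive, Honest): Bidder 1 can switch to Shade (-3 → 1). Not NE.
(Aggressive, Aggressive): Bidder 2 can switch to Jump (2 → 5). Not NE.
(Aggressive, Jump): Bidder 1 can switch to Shade (-9 → -5). Not NE.
(Aggressive, Snipe): Bidder 1 can switch to Honest (-1 → 8). Not NE.
(The remaining 8 profiles each have a profitable deviation by the same check.)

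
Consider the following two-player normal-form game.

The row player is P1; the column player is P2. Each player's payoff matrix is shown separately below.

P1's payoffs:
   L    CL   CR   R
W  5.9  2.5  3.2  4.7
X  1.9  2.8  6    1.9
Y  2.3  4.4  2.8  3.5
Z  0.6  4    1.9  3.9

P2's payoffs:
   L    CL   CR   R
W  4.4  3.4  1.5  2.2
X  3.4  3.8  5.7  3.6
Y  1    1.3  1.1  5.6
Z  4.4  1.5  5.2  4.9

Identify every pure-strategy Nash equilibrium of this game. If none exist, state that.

Pure-strategy Nash equilibria: (W, L), (X, CR)

(W, L): P1 gets 5.9, best alternative 2.3; P2 gets 4.4, best alternative 3.4. No profitable deviation — NE.
(W, CL): P1 can switch to X (2.5 → 2.8). Not NE.
(W, CR): P1 can switch to X (3.2 → 6). Not NE.
(W, R): P2 can switch to L (2.2 → 4.4). Not NE.
(X, L): P1 can switch to W (1.9 → 5.9). Not NE.
(X, CL): P1 can switch to Y (2.8 → 4.4). Not NE.
(X, CR): P1 gets 6, best alternative 3.2; P2 gets 5.7, best alternative 3.8. No profitable deviation — NE.
(X, R): P1 can switch to W (1.9 → 4.7). Not NE.
(Y, L): P1 can switch to W (2.3 → 5.9). Not NE.
(Y, CL): P2 can switch to R (1.3 → 5.6). Not NE.
(Y, CR): P1 can switch to W (2.8 → 3.2). Not NE.
(Y, R): P1 can switch to W (3.5 → 4.7). Not NE.
(Z, L): P1 can switch to W (0.6 → 5.9). Not NE.
(Z, CL): P1 can switch to Y (4 → 4.4). Not NE.
(The remaining 2 profiles each have a profitable deviation by the same check.)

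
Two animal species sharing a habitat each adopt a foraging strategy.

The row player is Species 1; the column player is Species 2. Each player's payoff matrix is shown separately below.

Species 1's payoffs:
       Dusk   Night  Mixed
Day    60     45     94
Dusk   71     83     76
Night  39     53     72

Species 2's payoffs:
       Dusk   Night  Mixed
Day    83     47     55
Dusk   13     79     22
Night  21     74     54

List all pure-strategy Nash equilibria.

(Dusk, Night)

Species 1 against Dusk: payoffs 60, 71, 39 → best response Dusk.
Species 1 against Night: payoffs 45, 83, 53 → best response Dusk.
Species 1 against Mixed: payoffs 94, 76, 72 → best response Day.
Species 2 against Day: payoffs 83, 47, 55 → best response Dusk.
Species 2 against Dusk: payoffs 13, 79, 22 → best response Night.
Species 2 against Night: payoffs 21, 74, 54 → best response Night.
Mutual best responses: (Dusk, Night).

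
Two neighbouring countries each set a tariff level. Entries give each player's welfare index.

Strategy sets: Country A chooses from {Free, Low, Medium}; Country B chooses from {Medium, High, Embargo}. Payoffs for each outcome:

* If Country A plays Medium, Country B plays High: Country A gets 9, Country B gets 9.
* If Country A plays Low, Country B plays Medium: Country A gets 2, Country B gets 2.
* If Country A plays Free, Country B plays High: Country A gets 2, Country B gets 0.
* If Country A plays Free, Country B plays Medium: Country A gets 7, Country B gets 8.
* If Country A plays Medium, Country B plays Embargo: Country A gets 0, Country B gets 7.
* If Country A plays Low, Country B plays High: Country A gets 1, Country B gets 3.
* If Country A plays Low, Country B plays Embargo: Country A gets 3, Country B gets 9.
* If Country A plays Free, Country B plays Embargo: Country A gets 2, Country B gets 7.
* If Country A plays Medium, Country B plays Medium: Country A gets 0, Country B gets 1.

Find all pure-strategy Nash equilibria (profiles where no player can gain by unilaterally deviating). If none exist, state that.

(Free, Medium): Country A gets 7, best alternative 2; Country B gets 8, best alternative 7. No profitable deviation — NE.
(Free, High): Country A can switch to Medium (2 → 9). Not NE.
(Free, Embargo): Country A can switch to Low (2 → 3). Not NE.
(Low, Medium): Country A can switch to Free (2 → 7). Not NE.
(Low, High): Country A can switch to Free (1 → 2). Not NE.
(Low, Embargo): Country A gets 3, best alternative 2; Country B gets 9, best alternative 3. No profitable deviation — NE.
(Medium, Medium): Country A can switch to Free (0 → 7). Not NE.
(Medium, High): Country A gets 9, best alternative 2; Country B gets 9, best alternative 7. No profitable deviation — NE.
(Medium, Embargo): Country A can switch to Free (0 → 2). Not NE.

(Free, Medium), (Low, Embargo), (Medium, High)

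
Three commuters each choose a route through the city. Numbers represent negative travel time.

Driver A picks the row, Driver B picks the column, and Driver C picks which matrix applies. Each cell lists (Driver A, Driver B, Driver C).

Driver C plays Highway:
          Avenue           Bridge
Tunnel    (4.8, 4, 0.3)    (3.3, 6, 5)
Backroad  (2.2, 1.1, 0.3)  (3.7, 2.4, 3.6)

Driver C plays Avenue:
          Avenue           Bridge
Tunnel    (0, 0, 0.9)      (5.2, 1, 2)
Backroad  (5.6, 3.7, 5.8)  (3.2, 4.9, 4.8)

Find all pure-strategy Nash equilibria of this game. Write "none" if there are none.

For each strategy profile, look for a profitable unilateral deviation.
(Tunnel, Avenue, Highway): Driver B can switch to Bridge (4 → 6). Not NE.
(Tunnel, Avenue, Avenue): Driver A can switch to Backroad (0 → 5.6). Not NE.
(Tunnel, Bridge, Highway): Driver A can switch to Backroad (3.3 → 3.7). Not NE.
(Tunnel, Bridge, Avenue): Driver C can switch to Highway (2 → 5). Not NE.
(Backroad, Avenue, Highway): Driver A can switch to Tunnel (2.2 → 4.8). Not NE.
(Backroad, Avenue, Avenue): Driver B can switch to Bridge (3.7 → 4.9). Not NE.
(Backroad, Bridge, Highway): Driver C can switch to Avenue (3.6 → 4.8). Not NE.
(Backroad, Bridge, Avenue): Driver A can switch to Tunnel (3.2 → 5.2). Not NE.

none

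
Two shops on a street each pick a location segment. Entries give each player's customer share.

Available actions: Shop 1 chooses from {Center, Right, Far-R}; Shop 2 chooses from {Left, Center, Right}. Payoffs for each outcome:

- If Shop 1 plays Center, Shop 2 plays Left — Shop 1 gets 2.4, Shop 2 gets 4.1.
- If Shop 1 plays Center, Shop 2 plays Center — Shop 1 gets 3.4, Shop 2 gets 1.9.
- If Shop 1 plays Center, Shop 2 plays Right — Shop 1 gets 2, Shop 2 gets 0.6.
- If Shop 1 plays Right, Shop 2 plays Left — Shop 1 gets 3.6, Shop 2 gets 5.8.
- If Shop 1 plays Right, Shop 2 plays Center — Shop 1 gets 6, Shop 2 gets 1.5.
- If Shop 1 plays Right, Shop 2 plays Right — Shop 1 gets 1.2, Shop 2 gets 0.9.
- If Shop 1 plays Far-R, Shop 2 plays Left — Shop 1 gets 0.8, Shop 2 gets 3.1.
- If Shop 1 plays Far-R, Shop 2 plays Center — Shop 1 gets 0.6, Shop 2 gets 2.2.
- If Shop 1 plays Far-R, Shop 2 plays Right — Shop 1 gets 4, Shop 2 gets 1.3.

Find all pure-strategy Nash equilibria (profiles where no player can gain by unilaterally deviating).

Pure NE: (Right, Left)

(Center, Left): Shop 1 can switch to Right (2.4 → 3.6). Not NE.
(Center, Center): Shop 1 can switch to Right (3.4 → 6). Not NE.
(Center, Right): Shop 1 can switch to Far-R (2 → 4). Not NE.
(Right, Left): Shop 1 gets 3.6, best alternative 2.4; Shop 2 gets 5.8, best alternative 1.5. No profitable deviation — NE.
(Right, Center): Shop 2 can switch to Left (1.5 → 5.8). Not NE.
(Right, Right): Shop 1 can switch to Center (1.2 → 2). Not NE.
(Far-R, Left): Shop 1 can switch to Center (0.8 → 2.4). Not NE.
(The remaining 2 profiles each have a profitable deviation by the same check.)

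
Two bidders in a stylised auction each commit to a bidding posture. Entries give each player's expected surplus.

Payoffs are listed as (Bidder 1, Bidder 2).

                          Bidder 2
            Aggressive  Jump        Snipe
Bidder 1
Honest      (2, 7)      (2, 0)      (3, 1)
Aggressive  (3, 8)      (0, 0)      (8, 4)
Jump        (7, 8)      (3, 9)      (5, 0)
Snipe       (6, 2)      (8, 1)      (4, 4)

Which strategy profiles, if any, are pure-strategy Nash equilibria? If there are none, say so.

(Honest, Aggressive): Bidder 1 can switch to Aggressive (2 → 3). Not NE.
(Honest, Jump): Bidder 1 can switch to Jump (2 → 3). Not NE.
(Honest, Snipe): Bidder 1 can switch to Aggressive (3 → 8). Not NE.
(Aggressive, Aggressive): Bidder 1 can switch to Jump (3 → 7). Not NE.
(Aggressive, Jump): Bidder 1 can switch to Honest (0 → 2). Not NE.
(Aggressive, Snipe): Bidder 2 can switch to Aggressive (4 → 8). Not NE.
(Jump, Aggressive): Bidder 2 can switch to Jump (8 → 9). Not NE.
(Jump, Jump): Bidder 1 can switch to Snipe (3 → 8). Not NE.
(Jump, Snipe): Bidder 1 can switch to Aggressive (5 → 8). Not NE.
(Snipe, Aggressive): Bidder 1 can switch to Jump (6 → 7). Not NE.
(Snipe, Jump): Bidder 2 can switch to Aggressive (1 → 2). Not NE.
(Snipe, Snipe): Bidder 1 can switch to Aggressive (4 → 8). Not NE.

There is no pure-strategy Nash equilibrium.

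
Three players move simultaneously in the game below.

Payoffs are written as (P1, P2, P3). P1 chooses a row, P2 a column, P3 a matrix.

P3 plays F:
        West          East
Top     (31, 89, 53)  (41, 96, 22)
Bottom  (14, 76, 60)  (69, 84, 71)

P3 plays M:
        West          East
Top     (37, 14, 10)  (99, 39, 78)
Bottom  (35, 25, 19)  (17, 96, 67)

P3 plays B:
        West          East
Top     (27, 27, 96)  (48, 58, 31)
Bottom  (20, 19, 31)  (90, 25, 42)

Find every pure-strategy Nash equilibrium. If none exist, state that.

Mark each player's best response to every combination of opponents' strategies; a profile where every player is best-responding is a pure Nash equilibrium.
P1 against (West, F): payoffs 31, 14 → best response Top.
P1 against (West, M): payoffs 37, 35 → best response Top.
P1 against (West, B): payoffs 27, 20 → best response Top.
P1 against (East, F): payoffs 41, 69 → best response Bottom.
P1 against (East, M): payoffs 99, 17 → best response Top.
P1 against (East, B): payoffs 48, 90 → best response Bottom.
P2 against (Top, F): payoffs 89, 96 → best response East.
P2 against (Top, M): payoffs 14, 39 → best response East.
P2 against (Top, B): payoffs 27, 58 → best response East.
P2 against (Bottom, F): payoffs 76, 84 → best response East.
P2 against (Bottom, M): payoffs 25, 96 → best response East.
P2 against (Bottom, B): payoffs 19, 25 → best response East.
P3 against (Top, West): payoffs 53, 10, 96 → best response B.
P3 against (Top, East): payoffs 22, 78, 31 → best response M.
P3 against (Bottom, West): payoffs 60, 19, 31 → best response F.
P3 against (Bottom, East): payoffs 71, 67, 42 → best response F.
Mutual best responses: (Top, East, M); (Bottom, East, F).

Pure-strategy Nash equilibria: (Top, East, M), (Bottom, East, F)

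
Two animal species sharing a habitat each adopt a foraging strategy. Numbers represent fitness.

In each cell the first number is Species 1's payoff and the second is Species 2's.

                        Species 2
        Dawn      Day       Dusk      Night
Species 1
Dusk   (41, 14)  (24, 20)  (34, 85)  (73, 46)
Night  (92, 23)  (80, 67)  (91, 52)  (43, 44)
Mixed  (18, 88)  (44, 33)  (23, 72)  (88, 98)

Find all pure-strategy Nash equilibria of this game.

Pure-strategy Nash equilibria: (Night, Day), (Mixed, Night)

(Dusk, Dawn): Species 1 can switch to Night (41 → 92). Not NE.
(Dusk, Day): Species 1 can switch to Night (24 → 80). Not NE.
(Dusk, Dusk): Species 1 can switch to Night (34 → 91). Not NE.
(Dusk, Night): Species 1 can switch to Mixed (73 → 88). Not NE.
(Night, Dawn): Species 2 can switch to Day (23 → 67). Not NE.
(Night, Day): Species 1 gets 80, best alternative 44; Species 2 gets 67, best alternative 52. No profitable deviation — NE.
(Night, Dusk): Species 2 can switch to Day (52 → 67). Not NE.
(Night, Night): Species 1 can switch to Dusk (43 → 73). Not NE.
(Mixed, Dawn): Species 1 can switch to Dusk (18 → 41). Not NE.
(Mixed, Night): Species 1 gets 88, best alternative 73; Species 2 gets 98, best alternative 88. No profitable deviation — NE.
(The remaining 2 profiles each have a profitable deviation by the same check.)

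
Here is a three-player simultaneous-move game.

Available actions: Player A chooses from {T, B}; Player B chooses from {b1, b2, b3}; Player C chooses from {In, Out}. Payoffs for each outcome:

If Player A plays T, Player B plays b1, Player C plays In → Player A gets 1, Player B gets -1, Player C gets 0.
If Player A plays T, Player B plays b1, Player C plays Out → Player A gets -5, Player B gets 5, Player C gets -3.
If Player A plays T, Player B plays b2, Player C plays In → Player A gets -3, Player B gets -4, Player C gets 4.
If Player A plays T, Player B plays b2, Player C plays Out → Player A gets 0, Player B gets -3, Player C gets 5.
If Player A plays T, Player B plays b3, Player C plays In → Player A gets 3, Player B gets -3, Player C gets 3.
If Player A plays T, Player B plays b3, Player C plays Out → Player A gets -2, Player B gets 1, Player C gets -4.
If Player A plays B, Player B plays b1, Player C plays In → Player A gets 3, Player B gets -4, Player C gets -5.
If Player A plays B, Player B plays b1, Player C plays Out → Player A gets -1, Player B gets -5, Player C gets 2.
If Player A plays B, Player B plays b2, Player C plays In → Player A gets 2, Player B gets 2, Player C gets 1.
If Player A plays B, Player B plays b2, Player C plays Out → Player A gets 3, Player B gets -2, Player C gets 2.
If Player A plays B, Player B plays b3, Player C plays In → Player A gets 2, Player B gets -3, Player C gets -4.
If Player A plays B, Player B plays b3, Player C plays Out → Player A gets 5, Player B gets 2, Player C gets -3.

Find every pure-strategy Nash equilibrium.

Player A against (b1, In): payoffs 1, 3 → best response B.
Player A against (b1, Out): payoffs -5, -1 → best response B.
Player A against (b2, In): payoffs -3, 2 → best response B.
Player A against (b2, Out): payoffs 0, 3 → best response B.
Player A against (b3, In): payoffs 3, 2 → best response T.
Player A against (b3, Out): payoffs -2, 5 → best response B.
Player B against (T, In): payoffs -1, -4, -3 → best response b1.
Player B against (T, Out): payoffs 5, -3, 1 → best response b1.
Player B against (B, In): payoffs -4, 2, -3 → best response b2.
Player B against (B, Out): payoffs -5, -2, 2 → best response b3.
Player C against (T, b1): payoffs 0, -3 → best response In.
Player C against (T, b2): payoffs 4, 5 → best response Out.
Player C against (T, b3): payoffs 3, -4 → best response In.
Player C against (B, b1): payoffs -5, 2 → best response Out.
Player C against (B, b2): payoffs 1, 2 → best response Out.
Player C against (B, b3): payoffs -4, -3 → best response Out.
Mutual best responses: (B, b3, Out).

(B, b3, Out)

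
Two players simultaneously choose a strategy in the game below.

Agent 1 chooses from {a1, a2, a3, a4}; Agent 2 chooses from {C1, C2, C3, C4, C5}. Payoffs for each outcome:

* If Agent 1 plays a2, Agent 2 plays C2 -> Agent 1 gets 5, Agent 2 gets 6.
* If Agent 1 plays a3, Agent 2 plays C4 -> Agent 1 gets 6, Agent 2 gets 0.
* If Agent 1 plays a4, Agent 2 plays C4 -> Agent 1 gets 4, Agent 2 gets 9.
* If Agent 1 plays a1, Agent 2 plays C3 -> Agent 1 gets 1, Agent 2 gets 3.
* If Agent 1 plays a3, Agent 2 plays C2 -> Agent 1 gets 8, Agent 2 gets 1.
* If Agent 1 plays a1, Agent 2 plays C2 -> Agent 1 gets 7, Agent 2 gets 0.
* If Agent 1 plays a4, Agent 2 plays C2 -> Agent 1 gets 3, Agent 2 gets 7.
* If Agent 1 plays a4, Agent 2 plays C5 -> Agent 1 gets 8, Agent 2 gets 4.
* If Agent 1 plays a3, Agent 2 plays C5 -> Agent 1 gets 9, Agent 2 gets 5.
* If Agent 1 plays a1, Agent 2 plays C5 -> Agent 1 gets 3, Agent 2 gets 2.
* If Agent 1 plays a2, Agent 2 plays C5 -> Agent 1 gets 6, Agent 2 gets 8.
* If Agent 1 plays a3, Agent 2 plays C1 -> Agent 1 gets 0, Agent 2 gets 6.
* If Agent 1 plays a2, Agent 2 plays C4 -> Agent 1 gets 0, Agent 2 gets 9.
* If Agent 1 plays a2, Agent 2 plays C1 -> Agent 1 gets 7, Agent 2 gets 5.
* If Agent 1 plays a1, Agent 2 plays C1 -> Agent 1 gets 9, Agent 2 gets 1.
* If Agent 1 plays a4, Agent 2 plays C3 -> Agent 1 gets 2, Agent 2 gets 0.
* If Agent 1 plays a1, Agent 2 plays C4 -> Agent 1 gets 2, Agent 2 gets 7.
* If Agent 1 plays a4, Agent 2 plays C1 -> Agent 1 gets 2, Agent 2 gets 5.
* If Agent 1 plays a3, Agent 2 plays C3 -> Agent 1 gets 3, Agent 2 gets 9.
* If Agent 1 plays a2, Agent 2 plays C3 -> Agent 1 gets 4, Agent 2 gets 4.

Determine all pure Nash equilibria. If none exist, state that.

No pure-strategy Nash equilibrium.

Agent 1 against C1: payoffs 9, 7, 0, 2 → best response a1.
Agent 1 against C2: payoffs 7, 5, 8, 3 → best response a3.
Agent 1 against C3: payoffs 1, 4, 3, 2 → best response a2.
Agent 1 against C4: payoffs 2, 0, 6, 4 → best response a3.
Agent 1 against C5: payoffs 3, 6, 9, 8 → best response a3.
Agent 2 against a1: payoffs 1, 0, 3, 7, 2 → best response C4.
Agent 2 against a2: payoffs 5, 6, 4, 9, 8 → best response C4.
Agent 2 against a3: payoffs 6, 1, 9, 0, 5 → best response C3.
Agent 2 against a4: payoffs 5, 7, 0, 9, 4 → best response C4.
No profile is a mutual best response for all players.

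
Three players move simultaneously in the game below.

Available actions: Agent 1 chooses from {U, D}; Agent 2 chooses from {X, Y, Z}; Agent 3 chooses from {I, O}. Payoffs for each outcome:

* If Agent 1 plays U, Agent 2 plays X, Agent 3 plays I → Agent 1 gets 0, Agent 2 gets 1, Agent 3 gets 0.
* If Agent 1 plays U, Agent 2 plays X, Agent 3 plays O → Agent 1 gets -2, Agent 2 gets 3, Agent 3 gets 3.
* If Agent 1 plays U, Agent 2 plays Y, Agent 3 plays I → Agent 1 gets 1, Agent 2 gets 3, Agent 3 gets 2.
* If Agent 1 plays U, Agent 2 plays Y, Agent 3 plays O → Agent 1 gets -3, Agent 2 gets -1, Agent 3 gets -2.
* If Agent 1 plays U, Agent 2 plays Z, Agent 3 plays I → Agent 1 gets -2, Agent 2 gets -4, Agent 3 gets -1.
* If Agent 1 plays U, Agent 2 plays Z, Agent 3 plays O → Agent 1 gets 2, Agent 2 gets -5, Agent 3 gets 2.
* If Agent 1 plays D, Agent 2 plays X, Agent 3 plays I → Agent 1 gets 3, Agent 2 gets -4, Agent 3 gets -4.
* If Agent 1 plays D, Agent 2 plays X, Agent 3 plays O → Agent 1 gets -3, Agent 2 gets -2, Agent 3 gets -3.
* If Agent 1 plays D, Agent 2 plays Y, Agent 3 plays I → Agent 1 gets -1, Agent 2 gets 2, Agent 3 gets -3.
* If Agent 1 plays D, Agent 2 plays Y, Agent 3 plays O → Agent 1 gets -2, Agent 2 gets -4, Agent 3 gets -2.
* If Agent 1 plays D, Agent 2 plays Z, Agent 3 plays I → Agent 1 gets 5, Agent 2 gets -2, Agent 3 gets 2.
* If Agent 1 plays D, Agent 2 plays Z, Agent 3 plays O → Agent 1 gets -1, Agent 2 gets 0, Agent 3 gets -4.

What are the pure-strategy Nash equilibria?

(U, X, O) and (U, Y, I)

For each strategy profile, look for a profitable unilateral deviation.
(U, X, I): Agent 1 can switch to D (0 → 3). Not NE.
(U, X, O): Agent 1 gets -2, best alternative -3; Agent 2 gets 3, best alternative -1; Agent 3 gets 3, best alternative 0. No profitable deviation — NE.
(U, Y, I): Agent 1 gets 1, best alternative -1; Agent 2 gets 3, best alternative 1; Agent 3 gets 2, best alternative -2. No profitable deviation — NE.
(U, Y, O): Agent 1 can switch to D (-3 → -2). Not NE.
(U, Z, I): Agent 1 can switch to D (-2 → 5). Not NE.
(U, Z, O): Agent 2 can switch to X (-5 → 3). Not NE.
(D, X, I): Agent 2 can switch to Y (-4 → 2). Not NE.
(D, X, O): Agent 1 can switch to U (-3 → -2). Not NE.
(D, Y, I): Agent 1 can switch to U (-1 → 1). Not NE.
(D, Y, O): Agent 2 can switch to X (-4 → -2). Not NE.
(The remaining 2 profiles each have a profitable deviation by the same check.)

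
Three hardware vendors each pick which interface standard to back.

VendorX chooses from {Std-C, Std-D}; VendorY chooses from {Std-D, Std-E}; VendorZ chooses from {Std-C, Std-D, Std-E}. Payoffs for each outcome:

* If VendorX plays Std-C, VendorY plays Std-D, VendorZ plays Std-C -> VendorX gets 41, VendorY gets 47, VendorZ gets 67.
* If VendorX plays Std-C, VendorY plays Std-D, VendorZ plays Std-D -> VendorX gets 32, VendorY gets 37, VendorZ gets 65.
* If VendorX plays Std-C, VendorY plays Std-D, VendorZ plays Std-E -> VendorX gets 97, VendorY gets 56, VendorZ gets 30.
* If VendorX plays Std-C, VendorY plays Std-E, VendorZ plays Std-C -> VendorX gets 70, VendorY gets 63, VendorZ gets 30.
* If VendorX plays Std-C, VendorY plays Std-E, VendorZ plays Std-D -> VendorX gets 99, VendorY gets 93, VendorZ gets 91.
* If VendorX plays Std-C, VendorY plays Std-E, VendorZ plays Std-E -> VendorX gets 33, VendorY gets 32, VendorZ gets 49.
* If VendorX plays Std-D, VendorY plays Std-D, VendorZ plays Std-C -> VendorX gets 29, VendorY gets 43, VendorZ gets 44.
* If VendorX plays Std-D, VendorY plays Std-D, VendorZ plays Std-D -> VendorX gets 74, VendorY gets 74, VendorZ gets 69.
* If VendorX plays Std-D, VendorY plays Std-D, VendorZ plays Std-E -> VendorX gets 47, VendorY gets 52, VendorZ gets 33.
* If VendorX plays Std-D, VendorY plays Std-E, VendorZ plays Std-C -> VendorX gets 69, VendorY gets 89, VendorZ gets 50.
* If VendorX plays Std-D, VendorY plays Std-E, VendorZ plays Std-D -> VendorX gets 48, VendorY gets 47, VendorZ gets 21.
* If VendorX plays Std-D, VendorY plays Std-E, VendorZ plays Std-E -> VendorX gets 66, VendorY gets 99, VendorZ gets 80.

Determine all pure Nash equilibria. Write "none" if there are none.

VendorX against (Std-D, Std-C): payoffs 41, 29 → best response Std-C.
VendorX against (Std-D, Std-D): payoffs 32, 74 → best response Std-D.
VendorX against (Std-D, Std-E): payoffs 97, 47 → best response Std-C.
VendorX against (Std-E, Std-C): payoffs 70, 69 → best response Std-C.
VendorX against (Std-E, Std-D): payoffs 99, 48 → best response Std-C.
VendorX against (Std-E, Std-E): payoffs 33, 66 → best response Std-D.
VendorY against (Std-C, Std-C): payoffs 47, 63 → best response Std-E.
VendorY against (Std-C, Std-D): payoffs 37, 93 → best response Std-E.
VendorY against (Std-C, Std-E): payoffs 56, 32 → best response Std-D.
VendorY against (Std-D, Std-C): payoffs 43, 89 → best response Std-E.
VendorY against (Std-D, Std-D): payoffs 74, 47 → best response Std-D.
VendorY against (Std-D, Std-E): payoffs 52, 99 → best response Std-E.
VendorZ against (Std-C, Std-D): payoffs 67, 65, 30 → best response Std-C.
VendorZ against (Std-C, Std-E): payoffs 30, 91, 49 → best response Std-D.
VendorZ against (Std-D, Std-D): payoffs 44, 69, 33 → best response Std-D.
VendorZ against (Std-D, Std-E): payoffs 50, 21, 80 → best response Std-E.
Mutual best responses: (Std-C, Std-E, Std-D); (Std-D, Std-D, Std-D); (Std-D, Std-E, Std-E).

(Std-C, Std-E, Std-D), (Std-D, Std-D, Std-D), (Std-D, Std-E, Std-E)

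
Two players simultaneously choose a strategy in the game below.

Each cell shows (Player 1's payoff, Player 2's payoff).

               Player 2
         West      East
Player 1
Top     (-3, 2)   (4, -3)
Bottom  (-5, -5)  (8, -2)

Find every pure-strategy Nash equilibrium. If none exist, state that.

Player 1 against West: payoffs -3, -5 → best response Top.
Player 1 against East: payoffs 4, 8 → best response Bottom.
Player 2 against Top: payoffs 2, -3 → best response West.
Player 2 against Bottom: payoffs -5, -2 → best response East.
Mutual best responses: (Top, West); (Bottom, East).

The pure Nash equilibria are (Top, West); (Bottom, East).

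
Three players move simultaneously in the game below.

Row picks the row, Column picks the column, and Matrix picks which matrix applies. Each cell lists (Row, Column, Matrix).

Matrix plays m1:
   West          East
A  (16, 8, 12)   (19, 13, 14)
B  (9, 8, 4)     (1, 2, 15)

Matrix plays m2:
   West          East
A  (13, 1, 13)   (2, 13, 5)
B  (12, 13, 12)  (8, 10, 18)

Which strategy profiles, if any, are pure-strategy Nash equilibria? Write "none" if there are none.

(A, East, m1)

Row against (West, m1): payoffs 16, 9 → best response A.
Row against (West, m2): payoffs 13, 12 → best response A.
Row against (East, m1): payoffs 19, 1 → best response A.
Row against (East, m2): payoffs 2, 8 → best response B.
Column against (A, m1): payoffs 8, 13 → best response East.
Column against (A, m2): payoffs 1, 13 → best response East.
Column against (B, m1): payoffs 8, 2 → best response West.
Column against (B, m2): payoffs 13, 10 → best response West.
Matrix against (A, West): payoffs 12, 13 → best response m2.
Matrix against (A, East): payoffs 14, 5 → best response m1.
Matrix against (B, West): payoffs 4, 12 → best response m2.
Matrix against (B, East): payoffs 15, 18 → best response m2.
Mutual best responses: (A, East, m1).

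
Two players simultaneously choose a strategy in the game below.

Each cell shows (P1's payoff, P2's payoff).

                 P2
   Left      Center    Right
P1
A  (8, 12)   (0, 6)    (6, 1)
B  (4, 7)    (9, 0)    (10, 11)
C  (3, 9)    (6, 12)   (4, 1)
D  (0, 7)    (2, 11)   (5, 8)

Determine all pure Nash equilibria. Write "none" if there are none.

(A, Left): P1 gets 8, best alternative 4; P2 gets 12, best alternative 6. No profitable deviation — NE.
(A, Center): P1 can switch to B (0 → 9). Not NE.
(A, Right): P1 can switch to B (6 → 10). Not NE.
(B, Left): P1 can switch to A (4 → 8). Not NE.
(B, Center): P2 can switch to Left (0 → 7). Not NE.
(B, Right): P1 gets 10, best alternative 6; P2 gets 11, best alternative 7. No profitable deviation — NE.
(C, Left): P1 can switch to A (3 → 8). Not NE.
(C, Center): P1 can switch to B (6 → 9). Not NE.
(C, Right): P1 can switch to A (4 → 6). Not NE.
(D, Left): P1 can switch to A (0 → 8). Not NE.
(D, Center): P1 can switch to B (2 → 9). Not NE.
(D, Right): P1 can switch to A (5 → 6). Not NE.

The pure Nash equilibria are (A, Left), (B, Right).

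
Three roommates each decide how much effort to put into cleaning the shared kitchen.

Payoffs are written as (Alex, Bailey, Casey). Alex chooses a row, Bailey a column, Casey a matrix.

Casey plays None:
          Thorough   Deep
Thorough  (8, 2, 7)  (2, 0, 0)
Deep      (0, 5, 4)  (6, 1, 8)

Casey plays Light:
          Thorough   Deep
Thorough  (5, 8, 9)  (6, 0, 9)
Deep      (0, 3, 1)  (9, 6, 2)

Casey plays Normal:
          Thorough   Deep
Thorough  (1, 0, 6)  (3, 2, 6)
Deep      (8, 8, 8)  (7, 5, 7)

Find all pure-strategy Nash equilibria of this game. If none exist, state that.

(Thorough, Thorough, None): Casey can switch to Light (7 → 9). Not NE.
(Thorough, Thorough, Light): Alex gets 5, best alternative 0; Bailey gets 8, best alternative 0; Casey gets 9, best alternative 7. No profitable deviation — NE.
(Thorough, Thorough, Normal): Alex can switch to Deep (1 → 8). Not NE.
(Thorough, Deep, None): Alex can switch to Deep (2 → 6). Not NE.
(Thorough, Deep, Light): Alex can switch to Deep (6 → 9). Not NE.
(Thorough, Deep, Normal): Alex can switch to Deep (3 → 7). Not NE.
(Deep, Thorough, None): Alex can switch to Thorough (0 → 8). Not NE.
(Deep, Thorough, Normal): Alex gets 8, best alternative 1; Bailey gets 8, best alternative 5; Casey gets 8, best alternative 4. No profitable deviation — NE.
(The remaining 4 profiles each have a profitable deviation by the same check.)

Pure-strategy Nash equilibria: (Thorough, Thorough, Light) and (Deep, Thorough, Normal)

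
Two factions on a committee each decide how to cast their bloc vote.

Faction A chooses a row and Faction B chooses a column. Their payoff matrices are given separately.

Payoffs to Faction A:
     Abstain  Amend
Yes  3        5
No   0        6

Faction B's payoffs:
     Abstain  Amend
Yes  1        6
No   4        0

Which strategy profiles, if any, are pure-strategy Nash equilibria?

(Yes, Abstain): Faction B can switch to Amend (1 → 6). Not NE.
(Yes, Amend): Faction A can switch to No (5 → 6). Not NE.
(No, Abstain): Faction A can switch to Yes (0 → 3). Not NE.
(No, Amend): Faction B can switch to Abstain (0 → 4). Not NE.

There is no pure-strategy Nash equilibrium.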